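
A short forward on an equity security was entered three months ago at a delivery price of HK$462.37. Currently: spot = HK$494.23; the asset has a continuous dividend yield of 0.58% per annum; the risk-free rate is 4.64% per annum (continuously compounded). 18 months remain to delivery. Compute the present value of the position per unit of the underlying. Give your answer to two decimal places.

Current fair forward for the remaining 18 months: F = S·e^((r − q)·T), (r − q) = 0.0464 − 0.0058 = 0.0406
F = 494.23 · e^(0.0406 × 18/12) = 494.23 × 1.062793 = 525.2642
Value of long forward = (F − K)·e^(−rT) = (525.2642 − 462.37) · e^(−0.0464·18/12)
= 62.8942 × 0.932767 = 58.67
Short position value = −(long value) = -HK$58.67

-HK$58.67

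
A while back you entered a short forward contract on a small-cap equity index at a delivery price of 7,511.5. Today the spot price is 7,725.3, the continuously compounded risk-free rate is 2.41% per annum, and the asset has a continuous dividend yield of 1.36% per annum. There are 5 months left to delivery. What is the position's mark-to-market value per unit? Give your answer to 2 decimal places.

Current fair forward for the remaining 5 months: F = S·e^((r − q)·T), (r − q) = 0.0241 − 0.0136 = 0.0105
F = 7725.3 · e^(0.0105 × 5/12) = 7725.3 × 1.00438458 = 7759.1722
Value of long forward = (F − K)·e^(−rT) = (7759.1722 − 7511.5) · e^(−0.0241·5/12)
= 247.6722 × 0.99000858 = 245.20
Short position value = −(long value) = -245.20

-245.20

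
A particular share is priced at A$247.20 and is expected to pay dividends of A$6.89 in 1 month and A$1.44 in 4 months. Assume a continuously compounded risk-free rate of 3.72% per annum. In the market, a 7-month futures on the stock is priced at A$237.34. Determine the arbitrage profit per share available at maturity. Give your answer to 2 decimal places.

A$6.81 per share

PV(dividends) I = 6.89·e^(−0.0372·1/12) + 1.44·e^(−0.0372·4/12) = 8.2909
Fair futures F* = (S − I)·e^(rT) = (247.20 − 8.2909)·e^0.021700 = 238.9091 × 1.021937 = 244.1500
Market A$237.34 < fair 244.1500: forward underpriced → reverse cash-and-carry (short the stock, invest proceeds at r, pay the dividends, go long the forward).
Profit at T = |F_mkt − F*| = |237.34 − 244.1500| = A$6.81 per share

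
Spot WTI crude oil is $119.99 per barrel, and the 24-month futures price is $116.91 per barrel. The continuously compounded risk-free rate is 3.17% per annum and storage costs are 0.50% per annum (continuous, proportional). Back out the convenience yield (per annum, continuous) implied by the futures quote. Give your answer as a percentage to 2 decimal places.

F = S·e^((r+u−y)T) ⇒ (r+u−y) = ln(F/S)/T
ln(116.91/119.99) = -0.026004; /T ⇒ -0.013002
y = r + u − ln(F/S)/T = 0.0317 + 0.0050 + 0.013002 = 0.049702
y = 4.97%

4.97%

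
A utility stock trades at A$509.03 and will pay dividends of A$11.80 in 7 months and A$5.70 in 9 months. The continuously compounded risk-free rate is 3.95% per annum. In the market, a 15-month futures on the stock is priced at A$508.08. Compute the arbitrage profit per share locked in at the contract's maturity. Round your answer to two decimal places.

A$8.79 per share

PV(dividends) I = 11.80·e^(−0.0395·7/12) + 5.70·e^(−0.0395·9/12) = 17.0648
Fair futures F* = (S − I)·e^(rT) = (509.03 − 17.0648)·e^0.049375 = 491.9652 × 1.050614 = 516.8655
Market A$508.08 < fair 516.8655: forward underpriced → reverse cash-and-carry (short the stock, invest proceeds at r, pay the dividends, go long the forward).
Profit at T = |F_mkt − F*| = |508.08 − 516.8655| = A$8.79 per share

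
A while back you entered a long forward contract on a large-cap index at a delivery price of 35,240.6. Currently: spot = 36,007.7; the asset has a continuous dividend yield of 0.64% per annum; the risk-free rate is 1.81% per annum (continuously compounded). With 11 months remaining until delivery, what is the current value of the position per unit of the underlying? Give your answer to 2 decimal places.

1136.35

Current fair forward for the remaining 11 months: F = S·e^((r − q)·T), (r − q) = 0.0181 − 0.0064 = 0.0117
F = 36007.7 · e^(0.0117 × 11/12) = 36007.7 × 1.01078272 = 36395.9609
Value of long forward = (F − K)·e^(−rT) = (36395.9609 − 35240.6) · e^(−0.0181·11/12)
= 1155.3609 × 0.98354522 = 1136.35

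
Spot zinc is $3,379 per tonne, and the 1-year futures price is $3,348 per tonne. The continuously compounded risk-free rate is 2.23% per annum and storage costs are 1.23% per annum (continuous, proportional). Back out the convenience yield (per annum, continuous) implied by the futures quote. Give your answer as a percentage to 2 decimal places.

F = S·e^((r+u−y)T) ⇒ (r+u−y) = ln(F/S)/T
ln(3348/3379) = -0.009217; /T ⇒ -0.009217
y = r + u − ln(F/S)/T = 0.0223 + 0.0123 + 0.009217 = 0.043817
y = 4.38%

4.38%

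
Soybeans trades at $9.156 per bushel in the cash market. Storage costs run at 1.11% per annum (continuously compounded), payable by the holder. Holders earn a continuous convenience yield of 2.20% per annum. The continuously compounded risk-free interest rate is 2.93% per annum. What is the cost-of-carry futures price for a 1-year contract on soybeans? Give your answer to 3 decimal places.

$9.326 per bushel

Net carry = r + u − y = 0.0293 + 0.0111 − 0.0220 = 0.0184
F = S·e^((r+u−y)T) = 9.156 · e^(0.0184 × 12/12) = 9.156 · e^0.018400
= 9.156 × 1.018570 = $9.326 per bushel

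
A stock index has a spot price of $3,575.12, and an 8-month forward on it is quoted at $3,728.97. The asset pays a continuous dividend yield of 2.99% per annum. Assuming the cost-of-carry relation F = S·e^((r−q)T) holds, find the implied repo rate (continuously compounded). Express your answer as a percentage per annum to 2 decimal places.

From F = S·e^((r−q)T): (r − q) = ln(F/S)/T
ln(3728.97/3575.12) = ln(1.043034) = 0.042134
(r − q) = 0.042134 / (8/12) = 0.063201
r = ln(F/S)/T + q = 0.063201 + 0.0299 = 0.093101
r = 9.31%

9.31%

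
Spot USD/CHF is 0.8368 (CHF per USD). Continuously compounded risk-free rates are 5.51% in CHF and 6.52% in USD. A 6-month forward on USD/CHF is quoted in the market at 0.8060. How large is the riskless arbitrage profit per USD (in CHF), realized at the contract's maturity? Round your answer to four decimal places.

0.0266 per USD (in CHF)

Fair forward: F* = S·e^(carry·T), with carry = (r_CHF − r_USD) = 0.0551 − 0.0652 = -0.0101
F* = 0.8368 · e^(-0.0101 × 6/12) = 0.8368 · e^-0.005050 = 0.8368 × 0.994963 = 0.8326
Market 0.8060 < fair 0.8326: forward underpriced → reverse cash-and-carry (short spot, go long the forward).
At maturity, profit = |F_mkt − F*| = |0.8060 − 0.8326| = 0.0266 per USD (in CHF)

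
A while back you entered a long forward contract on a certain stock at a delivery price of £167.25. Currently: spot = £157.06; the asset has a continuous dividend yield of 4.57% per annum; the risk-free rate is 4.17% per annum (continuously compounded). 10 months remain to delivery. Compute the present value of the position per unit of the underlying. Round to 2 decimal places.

-£10.35

Current fair forward for the remaining 10 months: F = S·e^((r − q)·T), (r − q) = 0.0417 − 0.0457 = -0.0040
F = 157.06 · e^(-0.0040 × 10/12) = 157.06 × 0.996672 = 156.5373
Value of long forward = (F − K)·e^(−rT) = (156.5373 − 167.25) · e^(−0.0417·10/12)
= -10.7127 × 0.965847 = -10.35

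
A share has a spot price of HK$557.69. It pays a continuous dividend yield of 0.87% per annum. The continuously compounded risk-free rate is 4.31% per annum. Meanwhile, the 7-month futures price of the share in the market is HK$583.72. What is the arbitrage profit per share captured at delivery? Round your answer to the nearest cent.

Fair futures: F* = S·e^(carry·T), with carry = (r − q) = 0.0431 − 0.0087 = 0.0344
F* = 557.69 · e^(0.0344 × 7/12) = 557.69 · e^0.020067 = 557.69 × 1.020270 = HK$568.9944
Market HK$583.72 > fair HK$568.9944: forward overpriced → cash-and-carry (buy spot, short the forward).
At maturity, profit = |F_mkt − F*| = |583.72 − 568.9944| = HK$14.73 per share

HK$14.73 per share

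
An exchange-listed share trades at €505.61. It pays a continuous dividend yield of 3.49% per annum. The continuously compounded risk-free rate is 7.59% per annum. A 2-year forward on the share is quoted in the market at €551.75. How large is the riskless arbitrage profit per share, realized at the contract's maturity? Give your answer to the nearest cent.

Fair forward: F* = S·e^(carry·T), with carry = (r − q) = 0.0759 − 0.0349 = 0.0410
F* = 505.61 · e^(0.0410 × 2) = 505.61 · e^0.082000 = 505.61 × 1.085456 = €548.8174
Market €551.75 > fair €548.8174: forward overpriced → cash-and-carry (buy spot, short the forward).
At maturity, profit = |F_mkt − F*| = |551.75 − 548.8174| = €2.93 per share

€2.93 per share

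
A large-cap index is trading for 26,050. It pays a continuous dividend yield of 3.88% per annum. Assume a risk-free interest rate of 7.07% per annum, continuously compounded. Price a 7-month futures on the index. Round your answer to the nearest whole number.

F = S·e^((r − q)T) = 26050 · e^((0.0707 − 0.0388) × 7/12)
= 26050 · e^0.018608 = 26050 × 1.018782
F = 26,539

26,539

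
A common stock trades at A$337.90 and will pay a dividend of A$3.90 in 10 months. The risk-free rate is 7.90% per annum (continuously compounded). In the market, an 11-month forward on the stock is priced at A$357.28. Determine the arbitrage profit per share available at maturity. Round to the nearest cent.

A$2.07 per share

PV(dividends) I = 3.90·e^(−0.0790·10/12) = 3.6515
Fair forward F* = (S − I)·e^(rT) = (337.90 − 3.6515)·e^0.072417 = 334.2485 × 1.075104 = 359.3519
Market A$357.28 < fair 359.3519: forward underpriced → reverse cash-and-carry (short the stock, invest proceeds at r, pay the dividends, go long the forward).
Profit at T = |F_mkt − F*| = |357.28 − 359.3519| = A$2.07 per share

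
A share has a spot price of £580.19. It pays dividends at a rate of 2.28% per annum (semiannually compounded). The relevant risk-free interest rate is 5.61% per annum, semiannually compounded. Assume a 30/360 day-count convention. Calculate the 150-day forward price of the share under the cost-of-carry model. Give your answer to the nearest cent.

£588.14

F = S · (1+r/2)^(2T) / (1+q/2)^(2T)
= 580.19 × 1.023321 / 1.009491 = 580.19 × 1.013700
F = £588.14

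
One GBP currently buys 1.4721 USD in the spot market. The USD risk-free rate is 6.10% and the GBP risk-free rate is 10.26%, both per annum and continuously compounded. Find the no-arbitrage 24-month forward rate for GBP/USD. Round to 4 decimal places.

1.3546

F = S·e^((r_USD − r_GBP)T) = 1.4721 · e^((0.0610 − 0.1026) × 24/12)
= 1.4721 · e^-0.083200 = 1.4721 × 0.920167
F = 1.3546 USD per GBP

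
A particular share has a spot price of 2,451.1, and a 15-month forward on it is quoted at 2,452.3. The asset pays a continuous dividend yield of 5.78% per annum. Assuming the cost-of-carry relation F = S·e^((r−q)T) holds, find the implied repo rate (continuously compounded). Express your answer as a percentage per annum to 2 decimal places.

From F = S·e^((r−q)T): (r − q) = ln(F/S)/T
ln(2452.3/2451.1) = ln(1.000490) = 0.000490
(r − q) = 0.000490 / (15/12) = 0.000392
r = ln(F/S)/T + q = 0.000392 + 0.0578 = 0.058192
r = 5.82%

5.82%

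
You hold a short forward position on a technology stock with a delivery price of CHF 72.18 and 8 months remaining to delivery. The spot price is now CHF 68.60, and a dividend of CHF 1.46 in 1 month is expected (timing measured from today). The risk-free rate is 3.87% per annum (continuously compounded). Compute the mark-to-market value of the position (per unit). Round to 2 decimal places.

PV(remaining dividends) I = 1.46·e^(−0.0387·1/12) = 1.4553
Current forward F = (S − I)·e^(rT) = (68.60 − 1.4553)·e^(0.0387·8/12) = 67.1447 × 1.026136 = 68.8996
Value (long) = (F − K)·e^(−rT) = (68.8996 − 72.18) × 0.974530 = -3.1968
Short position value = −(long value) = CHF 3.20

CHF 3.20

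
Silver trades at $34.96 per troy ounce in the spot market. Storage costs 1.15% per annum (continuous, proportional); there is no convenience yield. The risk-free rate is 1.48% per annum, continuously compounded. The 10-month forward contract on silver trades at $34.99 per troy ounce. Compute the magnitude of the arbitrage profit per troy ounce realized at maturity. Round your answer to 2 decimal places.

$0.74 per troy ounce

Fair forward: F* = S·e^(carry·T), with carry = (r + u) = 0.0148 + 0.0115 = 0.0263
F* = 34.96 · e^(0.0263 × 10/12) = 34.96 · e^0.021917 = 34.96 × 1.022159 = $35.7347
Market $34.99 < fair $35.7347: forward underpriced → reverse cash-and-carry (short spot, go long the forward).
At maturity, profit = |F_mkt − F*| = |34.99 − 35.7347| = $0.74 per troy ounce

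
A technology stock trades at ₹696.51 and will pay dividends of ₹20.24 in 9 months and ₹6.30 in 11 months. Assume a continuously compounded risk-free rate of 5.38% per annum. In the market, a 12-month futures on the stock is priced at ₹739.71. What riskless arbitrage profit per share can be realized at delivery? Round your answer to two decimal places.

₹31.54 per share

PV(dividends) I = 20.24·e^(−0.0538·9/12) + 6.30·e^(−0.0538·11/12) = 25.4364
Fair futures F* = (S − I)·e^(rT) = (696.51 − 25.4364)·e^0.053800 = 671.0736 × 1.055274 = 708.1665
Market ₹739.71 > fair 708.1665: forward overpriced → cash-and-carry (borrow at r, buy the stock and collect the dividends, short the forward).
Profit at T = |F_mkt − F*| = |739.71 − 708.1665| = ₹31.54 per share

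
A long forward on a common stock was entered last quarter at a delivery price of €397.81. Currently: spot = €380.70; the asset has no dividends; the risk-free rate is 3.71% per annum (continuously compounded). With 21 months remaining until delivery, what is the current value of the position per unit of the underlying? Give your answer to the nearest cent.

Current fair forward for the remaining 21 months: F = S·e^(r·T), r = 0.0371
F = 380.70 · e^(0.0371 × 21/12) = 380.70 × 1.067079 = 406.2370
Value of long forward = (F − K)·e^(−rT) = (406.2370 − 397.81) · e^(−0.0371·21/12)
= 8.4270 × 0.937138 = 7.90

€7.90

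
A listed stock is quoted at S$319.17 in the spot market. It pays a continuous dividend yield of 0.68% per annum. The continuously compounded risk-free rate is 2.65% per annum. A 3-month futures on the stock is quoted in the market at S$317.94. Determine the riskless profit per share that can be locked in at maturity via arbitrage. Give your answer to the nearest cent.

Fair futures: F* = S·e^(carry·T), with carry = (r − q) = 0.0265 − 0.0068 = 0.0197
F* = 319.17 · e^(0.0197 × 3/12) = 319.17 · e^0.004925 = 319.17 × 1.004937 = S$320.7457
Market S$317.94 < fair S$320.7457: forward underpriced → reverse cash-and-carry (short spot, go long the forward).
At maturity, profit = |F_mkt − F*| = |317.94 − 320.7457| = S$2.81 per share

S$2.81 per share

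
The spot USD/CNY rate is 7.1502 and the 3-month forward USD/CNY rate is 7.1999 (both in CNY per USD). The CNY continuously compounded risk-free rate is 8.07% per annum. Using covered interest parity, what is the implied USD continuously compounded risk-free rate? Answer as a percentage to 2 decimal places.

5.30%

F = S·e^((r_CNY − r_USD)T) ⇒ r_USD = r_CNY − ln(F/S)/T
ln(7.1999/7.1502) = 0.006927; /(3/12) = 0.027708
r_USD = 0.0807 − 0.027708 = 0.052992
r_USD = 5.30%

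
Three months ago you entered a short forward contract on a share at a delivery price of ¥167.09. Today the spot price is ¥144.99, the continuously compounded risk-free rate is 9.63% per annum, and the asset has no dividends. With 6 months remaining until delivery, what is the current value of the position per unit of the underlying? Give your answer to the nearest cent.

¥14.25

Current fair forward for the remaining 6 months: F = S·e^(r·T), r = 0.0963
F = 144.99 · e^(0.0963 × 6/12) = 144.99 × 1.049328 = 152.1421
Value of long forward = (F − K)·e^(−rT) = (152.1421 − 167.09) · e^(−0.0963·6/12)
= -14.9479 × 0.952991 = -14.25
Short position value = −(long value) = ¥14.25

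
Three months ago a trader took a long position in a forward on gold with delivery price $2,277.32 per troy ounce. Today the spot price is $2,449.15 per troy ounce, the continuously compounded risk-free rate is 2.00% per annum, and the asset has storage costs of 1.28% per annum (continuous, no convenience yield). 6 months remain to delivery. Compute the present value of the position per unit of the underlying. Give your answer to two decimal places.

Current fair forward for the remaining 6 months: F = S·e^((r + u)·T), (r + u) = 0.0200 + 0.0128 = 0.0328
F = 2449.15 · e^(0.0328 × 6/12) = 2449.15 × 1.01653522 = 2489.6472
Value of long forward = (F − K)·e^(−rT) = (2489.6472 − 2277.32) · e^(−0.0200·6/12)
= 212.3272 × 0.99004983 = 210.21

$210.21 per troy ounce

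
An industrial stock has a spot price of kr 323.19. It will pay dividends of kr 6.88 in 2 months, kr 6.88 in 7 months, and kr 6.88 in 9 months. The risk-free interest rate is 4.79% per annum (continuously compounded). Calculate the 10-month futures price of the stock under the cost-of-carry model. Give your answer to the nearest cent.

kr 315.38

PV(dividends) I = 6.88·e^(−0.0479·2/12) + 6.88·e^(−0.0479·7/12) + 6.88·e^(−0.0479·9/12)
I = 6.8253 + 6.6904 + 6.6372 = 20.1529
F = (S − I)·e^(rT) = (323.19 − 20.1529) · e^(0.0479·10/12)
= 303.0371 · e^0.039917 = 303.0371 × 1.040724 = kr 315.38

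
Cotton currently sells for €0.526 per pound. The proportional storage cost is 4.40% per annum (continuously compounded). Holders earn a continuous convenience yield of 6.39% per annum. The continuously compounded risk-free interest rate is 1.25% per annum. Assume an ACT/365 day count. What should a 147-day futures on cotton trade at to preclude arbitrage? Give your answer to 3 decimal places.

Net carry = r + u − y = 0.0125 + 0.0440 − 0.0639 = -0.0074
F = S·e^((r+u−y)T) = 0.526 · e^(-0.0074 × 147/365) = 0.526 · e^-0.002980
= 0.526 × 0.997024 = €0.524 per pound

€0.524 per pound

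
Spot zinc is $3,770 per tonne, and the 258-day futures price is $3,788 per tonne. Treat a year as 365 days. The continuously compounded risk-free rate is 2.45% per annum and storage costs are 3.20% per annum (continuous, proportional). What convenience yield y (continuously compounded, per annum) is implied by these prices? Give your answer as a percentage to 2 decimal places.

F = S·e^((r+u−y)T) ⇒ (r+u−y) = ln(F/S)/T
ln(3788/3770) = 0.004763; /T ⇒ 0.006738
y = r + u − ln(F/S)/T = 0.0245 + 0.0320 − 0.006738 = 0.049762
y = 4.98%

4.98%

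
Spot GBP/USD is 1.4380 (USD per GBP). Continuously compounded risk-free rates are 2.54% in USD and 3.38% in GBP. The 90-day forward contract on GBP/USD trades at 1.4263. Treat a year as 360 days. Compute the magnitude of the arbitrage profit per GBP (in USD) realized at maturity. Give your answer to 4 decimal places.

Fair forward: F* = S·e^(carry·T), with carry = (r_USD − r_GBP) = 0.0254 − 0.0338 = -0.0084
F* = 1.4380 · e^(-0.0084 × 90/360) = 1.4380 · e^-0.002100 = 1.4380 × 0.997902 = 1.4350
Market 1.4263 < fair 1.4350: forward underpriced → reverse cash-and-carry (short spot, go long the forward).
At maturity, profit = |F_mkt − F*| = |1.4263 − 1.4350| = 0.0087 per GBP (in USD)

0.0087 per GBP (in USD)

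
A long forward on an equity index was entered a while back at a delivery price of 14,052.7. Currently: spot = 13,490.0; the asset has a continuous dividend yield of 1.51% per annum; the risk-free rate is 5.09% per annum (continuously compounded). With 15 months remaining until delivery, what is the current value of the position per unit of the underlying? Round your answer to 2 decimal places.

51.32

Current fair forward for the remaining 15 months: F = S·e^((r − q)·T), (r − q) = 0.0509 − 0.0151 = 0.0358
F = 13490.0 · e^(0.0358 × 15/12) = 13490.0 × 1.04576639 = 14107.3886
Value of long forward = (F − K)·e^(−rT) = (14107.3886 − 14052.7) · e^(−0.0509·15/12)
= 54.6886 × 0.93835682 = 51.32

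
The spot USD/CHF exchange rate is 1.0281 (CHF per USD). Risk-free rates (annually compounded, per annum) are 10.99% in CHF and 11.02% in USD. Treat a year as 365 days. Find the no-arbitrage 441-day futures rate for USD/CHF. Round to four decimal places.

1.0278

By covered interest parity, F = S · (1+r_CHF)^T / (1+r_USD)^T
= 1.0281 × 1.134261 / 1.134631 = 1.0281 × 0.999674
F = 1.0278 CHF per USD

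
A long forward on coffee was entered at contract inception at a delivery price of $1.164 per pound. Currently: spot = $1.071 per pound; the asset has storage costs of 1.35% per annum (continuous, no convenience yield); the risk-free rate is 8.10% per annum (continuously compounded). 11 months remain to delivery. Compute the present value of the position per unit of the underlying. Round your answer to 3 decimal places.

Current fair forward for the remaining 11 months: F = S·e^((r + u)·T), (r + u) = 0.0810 + 0.0135 = 0.0945
F = 1.071 · e^(0.0945 × 11/12) = 1.071 × 1.090488 = 1.1679
Value of long forward = (F − K)·e^(−rT) = (1.1679 − 1.164) · e^(−0.0810·11/12)
= 0.0039 × 0.928440 = 0.004

$0.004 per pound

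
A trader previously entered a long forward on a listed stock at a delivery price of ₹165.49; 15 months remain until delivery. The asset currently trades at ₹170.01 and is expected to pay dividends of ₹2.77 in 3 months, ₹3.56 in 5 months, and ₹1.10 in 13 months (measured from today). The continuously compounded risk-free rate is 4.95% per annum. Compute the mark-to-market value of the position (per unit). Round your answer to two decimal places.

PV(remaining dividends) I = 2.77·e^(−0.0495·3/12) + 3.56·e^(−0.0495·5/12) + 1.10·e^(−0.0495·13/12) = 7.2658
Current forward F = (S − I)·e^(rT) = (170.01 − 7.2658)·e^(0.0495·15/12) = 162.7442 × 1.063829 = 173.1320
Value (long) = (F − K)·e^(−rT) = (173.1320 − 165.49) × 0.940000 = 7.1835
Value = ₹7.18

₹7.18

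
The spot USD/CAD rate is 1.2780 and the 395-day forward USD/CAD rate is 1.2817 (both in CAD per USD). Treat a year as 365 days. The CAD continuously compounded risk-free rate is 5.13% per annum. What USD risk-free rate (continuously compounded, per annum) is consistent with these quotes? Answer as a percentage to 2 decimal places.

4.86%

F = S·e^((r_CAD − r_USD)T) ⇒ r_USD = r_CAD − ln(F/S)/T
ln(1.2817/1.2780) = 0.002891; /(395/365) = 0.002671
r_USD = 0.0513 − 0.002671 = 0.048629
r_USD = 4.86%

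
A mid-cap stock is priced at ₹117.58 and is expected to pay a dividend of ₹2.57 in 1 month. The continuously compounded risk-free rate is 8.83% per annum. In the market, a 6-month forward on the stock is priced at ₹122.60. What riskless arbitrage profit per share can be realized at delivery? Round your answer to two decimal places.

₹2.38 per share

PV(dividends) I = 2.57·e^(−0.0883·1/12) = 2.5512
Fair forward F* = (S − I)·e^(rT) = (117.58 − 2.5512)·e^0.044150 = 115.0288 × 1.045139 = 120.2211
Market ₹122.60 > fair 120.2211: forward overpriced → cash-and-carry (borrow at r, buy the stock and collect the dividends, short the forward).
Profit at T = |F_mkt − F*| = |122.60 − 120.2211| = ₹2.38 per share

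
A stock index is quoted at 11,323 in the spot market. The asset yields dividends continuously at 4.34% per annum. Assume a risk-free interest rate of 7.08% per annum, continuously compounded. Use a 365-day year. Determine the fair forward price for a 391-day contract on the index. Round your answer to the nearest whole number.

11,660

F = S·e^((r − q)T) = 11323 · e^((0.0708 − 0.0434) × 391/365)
= 11323 · e^0.029352 = 11323 × 1.029787
F = 11,660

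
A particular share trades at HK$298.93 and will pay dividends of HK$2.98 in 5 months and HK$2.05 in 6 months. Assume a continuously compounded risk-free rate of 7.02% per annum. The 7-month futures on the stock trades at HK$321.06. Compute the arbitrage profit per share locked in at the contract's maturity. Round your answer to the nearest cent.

HK$14.71 per share

PV(dividends) I = 2.98·e^(−0.0702·5/12) + 2.05·e^(−0.0702·6/12) = 4.8734
Fair futures F* = (S − I)·e^(rT) = (298.93 − 4.8734)·e^0.040950 = 294.0566 × 1.041800 = 306.3482
Market HK$321.06 > fair 306.3482: forward overpriced → cash-and-carry (borrow at r, buy the stock and collect the dividends, short the forward).
Profit at T = |F_mkt − F*| = |321.06 − 306.3482| = HK$14.71 per share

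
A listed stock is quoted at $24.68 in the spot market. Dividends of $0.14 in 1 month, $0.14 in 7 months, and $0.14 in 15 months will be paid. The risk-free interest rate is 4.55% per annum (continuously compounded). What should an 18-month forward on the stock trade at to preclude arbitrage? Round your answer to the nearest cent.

$25.99

PV(dividends) I = 0.14·e^(−0.0455·1/12) + 0.14·e^(−0.0455·7/12) + 0.14·e^(−0.0455·15/12)
I = 0.1395 + 0.1363 + 0.1323 = 0.4081
F = (S − I)·e^(rT) = (24.68 − 0.4081) · e^(0.0455·18/12)
= 24.2719 · e^0.068250 = 24.2719 × 1.070633 = $25.99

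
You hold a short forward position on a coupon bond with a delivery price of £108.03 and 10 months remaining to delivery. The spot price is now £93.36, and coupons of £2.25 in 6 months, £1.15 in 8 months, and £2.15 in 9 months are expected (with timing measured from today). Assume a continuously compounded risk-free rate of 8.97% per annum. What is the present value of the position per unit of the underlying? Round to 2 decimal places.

PV(remaining coupons) I = 2.25·e^(−0.0897·6/12) + 1.15·e^(−0.0897·8/12) + 2.15·e^(−0.0897·9/12) = 5.2447
Current forward F = (S − I)·e^(rT) = (93.36 − 5.2447)·e^(0.0897·10/12) = 88.1153 × 1.077615 = 94.9544
Value (long) = (F − K)·e^(−rT) = (94.9544 − 108.03) × 0.927975 = -12.1338
Short position value = −(long value) = £12.13

£12.13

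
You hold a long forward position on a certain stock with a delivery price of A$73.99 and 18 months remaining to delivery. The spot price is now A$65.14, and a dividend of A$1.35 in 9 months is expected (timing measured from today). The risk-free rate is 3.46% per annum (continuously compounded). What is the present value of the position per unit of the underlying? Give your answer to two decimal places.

-A$6.42

PV(remaining dividends) I = 1.35·e^(−0.0346·9/12) = 1.3154
Current forward F = (S − I)·e^(rT) = (65.14 − 1.3154)·e^(0.0346·18/12) = 63.8246 × 1.053270 = 67.2245
Value (long) = (F − K)·e^(−rT) = (67.2245 − 73.99) × 0.949424 = -6.4233
Value = -A$6.42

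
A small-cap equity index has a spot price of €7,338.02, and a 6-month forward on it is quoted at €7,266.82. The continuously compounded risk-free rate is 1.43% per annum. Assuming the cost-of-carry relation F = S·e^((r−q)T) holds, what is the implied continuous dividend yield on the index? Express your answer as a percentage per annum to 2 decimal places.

From F = S·e^((r−q)T): (r − q) = ln(F/S)/T
ln(7266.82/7338.02) = ln(0.990297) = -0.009750
(r − q) = -0.009750 / (6/12) = -0.019500
q = r − ln(F/S)/T = 0.0143 + 0.019500 = 0.033800
q = 3.38%

3.38%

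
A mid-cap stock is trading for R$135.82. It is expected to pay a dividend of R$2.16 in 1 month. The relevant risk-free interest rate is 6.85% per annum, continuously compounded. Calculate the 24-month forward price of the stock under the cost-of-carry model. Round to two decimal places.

PV(dividends) I = 2.16·e^(−0.0685·1/12)
I = 2.1477
F = (S − I)·e^(rT) = (135.82 − 2.1477) · e^(0.0685·24/12)
= 133.6723 · e^0.137000 = 133.6723 × 1.146828 = R$153.30

R$153.30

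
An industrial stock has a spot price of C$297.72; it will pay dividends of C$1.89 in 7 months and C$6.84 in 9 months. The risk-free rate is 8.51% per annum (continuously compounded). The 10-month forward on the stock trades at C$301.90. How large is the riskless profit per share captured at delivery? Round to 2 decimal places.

C$8.88 per share

PV(dividends) I = 1.89·e^(−0.0851·7/12) + 6.84·e^(−0.0851·9/12) = 8.2155
Fair forward F* = (S − I)·e^(rT) = (297.72 − 8.2155)·e^0.070917 = 289.5045 × 1.073492 = 310.7808
Market C$301.90 < fair 310.7808: forward underpriced → reverse cash-and-carry (short the stock, invest proceeds at r, pay the dividends, go long the forward).
Profit at T = |F_mkt − F*| = |301.90 − 310.7808| = C$8.88 per share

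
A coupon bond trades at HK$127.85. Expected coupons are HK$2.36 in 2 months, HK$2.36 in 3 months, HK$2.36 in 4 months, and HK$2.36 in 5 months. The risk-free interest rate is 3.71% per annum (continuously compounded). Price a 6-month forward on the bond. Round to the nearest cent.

HK$120.73

PV(coupons) I = 2.36·e^(−0.0371·2/12) + 2.36·e^(−0.0371·3/12) + 2.36·e^(−0.0371·4/12) + 2.36·e^(−0.0371·5/12)
I = 2.3455 + 2.3382 + 2.3310 + 2.3238 = 9.3385
F = (S − I)·e^(rT) = (127.85 − 9.3385) · e^(0.0371·6/12)
= 118.5115 · e^0.018550 = 118.5115 × 1.018723 = HK$120.73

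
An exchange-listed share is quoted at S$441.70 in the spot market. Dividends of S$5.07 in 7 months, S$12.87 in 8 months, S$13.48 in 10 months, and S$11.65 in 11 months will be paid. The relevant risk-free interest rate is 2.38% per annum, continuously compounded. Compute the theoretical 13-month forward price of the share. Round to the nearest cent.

S$409.85

PV(dividends) I = 5.07·e^(−0.0238·7/12) + 12.87·e^(−0.0238·8/12) + 13.48·e^(−0.0238·10/12) + 11.65·e^(−0.0238·11/12)
I = 5.0001 + 12.6674 + 13.2153 + 11.3986 = 42.2814
F = (S − I)·e^(rT) = (441.70 − 42.2814) · e^(0.0238·13/12)
= 399.4186 · e^0.025783 = 399.4186 × 1.026118 = S$409.85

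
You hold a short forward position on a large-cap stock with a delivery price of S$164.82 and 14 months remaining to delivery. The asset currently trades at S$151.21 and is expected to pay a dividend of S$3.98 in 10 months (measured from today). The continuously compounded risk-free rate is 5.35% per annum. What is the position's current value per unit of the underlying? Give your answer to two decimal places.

PV(remaining dividends) I = 3.98·e^(−0.0535·10/12) = 3.8065
Current forward F = (S − I)·e^(rT) = (151.21 − 3.8065)·e^(0.0535·14/12) = 147.4035 × 1.064406 = 156.8972
Value (long) = (F − K)·e^(−rT) = (156.8972 − 164.82) × 0.939491 = -7.4434
Short position value = −(long value) = S$7.44

S$7.44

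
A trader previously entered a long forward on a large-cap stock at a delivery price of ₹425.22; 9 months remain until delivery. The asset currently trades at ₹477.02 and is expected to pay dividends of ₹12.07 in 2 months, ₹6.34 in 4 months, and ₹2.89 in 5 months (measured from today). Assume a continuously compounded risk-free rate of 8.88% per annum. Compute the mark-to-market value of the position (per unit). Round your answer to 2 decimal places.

₹58.36

PV(remaining dividends) I = 12.07·e^(−0.0888·2/12) + 6.34·e^(−0.0888·4/12) + 2.89·e^(−0.0888·5/12) = 20.8328
Current forward F = (S − I)·e^(rT) = (477.02 − 20.8328)·e^(0.0888·9/12) = 456.1872 × 1.068868 = 487.6039
Value (long) = (F − K)·e^(−rT) = (487.6039 − 425.22) × 0.935569 = 58.3644
Value = ₹58.36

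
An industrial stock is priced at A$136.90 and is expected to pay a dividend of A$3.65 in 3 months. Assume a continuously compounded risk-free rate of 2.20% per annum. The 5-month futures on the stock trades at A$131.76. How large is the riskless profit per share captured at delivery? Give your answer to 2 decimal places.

A$2.74 per share

PV(dividends) I = 3.65·e^(−0.0220·3/12) = 3.6300
Fair futures F* = (S − I)·e^(rT) = (136.90 − 3.6300)·e^0.009167 = 133.2700 × 1.009209 = 134.4973
Market A$131.76 < fair 134.4973: forward underpriced → reverse cash-and-carry (short the stock, invest proceeds at r, pay the dividends, go long the forward).
Profit at T = |F_mkt − F*| = |131.76 − 134.4973| = A$2.74 per share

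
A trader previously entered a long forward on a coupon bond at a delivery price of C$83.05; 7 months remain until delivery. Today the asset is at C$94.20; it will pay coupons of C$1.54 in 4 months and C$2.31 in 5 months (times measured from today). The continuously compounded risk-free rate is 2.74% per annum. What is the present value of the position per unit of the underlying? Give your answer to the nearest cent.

PV(remaining coupons) I = 1.54·e^(−0.0274·4/12) + 2.31·e^(−0.0274·5/12) = 3.8098
Current forward F = (S − I)·e^(rT) = (94.20 − 3.8098)·e^(0.0274·7/12) = 90.3902 × 1.016112 = 91.8466
Value (long) = (F − K)·e^(−rT) = (91.8466 − 83.05) × 0.984144 = 8.6571
Value = C$8.66

C$8.66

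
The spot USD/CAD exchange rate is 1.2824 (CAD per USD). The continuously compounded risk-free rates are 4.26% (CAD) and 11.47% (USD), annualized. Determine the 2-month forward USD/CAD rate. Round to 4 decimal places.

1.2671

F = S·e^((r_CAD − r_USD)T) = 1.2824 · e^((0.0426 − 0.1147) × 2/12)
= 1.2824 · e^-0.012017 = 1.2824 × 0.988055
F = 1.2671 CAD per USD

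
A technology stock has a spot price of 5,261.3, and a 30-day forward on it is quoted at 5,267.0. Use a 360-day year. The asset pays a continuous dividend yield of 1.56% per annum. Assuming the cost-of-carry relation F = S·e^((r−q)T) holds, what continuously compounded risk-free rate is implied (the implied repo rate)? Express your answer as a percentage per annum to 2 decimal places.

From F = S·e^((r−q)T): (r − q) = ln(F/S)/T
ln(5267.0/5261.3) = ln(1.001083) = 0.001082
(r − q) = 0.001082 / (30/360) = 0.012984
r = ln(F/S)/T + q = 0.012984 + 0.0156 = 0.028584
r = 2.86%

2.86%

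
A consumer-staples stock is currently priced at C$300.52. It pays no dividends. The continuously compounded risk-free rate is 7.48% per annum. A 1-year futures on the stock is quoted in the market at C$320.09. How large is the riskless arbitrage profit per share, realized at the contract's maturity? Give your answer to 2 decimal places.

C$3.77 per share

Fair futures: F* = S·e^(carry·T), with carry = r = 0.0748
F* = 300.52 · e^(0.0748 × 12/12) = 300.52 · e^0.074800 = 300.52 × 1.077669 = C$323.8611
Market C$320.09 < fair C$323.8611: forward underpriced → reverse cash-and-carry (short spot, go long the forward).
At maturity, profit = |F_mkt − F*| = |320.09 − 323.8611| = C$3.77 per share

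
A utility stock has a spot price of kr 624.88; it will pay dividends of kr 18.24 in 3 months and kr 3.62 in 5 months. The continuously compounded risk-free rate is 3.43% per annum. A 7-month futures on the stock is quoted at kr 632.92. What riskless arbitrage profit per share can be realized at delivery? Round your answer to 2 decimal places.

PV(dividends) I = 18.24·e^(−0.0343·3/12) + 3.62·e^(−0.0343·5/12) = 21.6529
Fair futures F* = (S − I)·e^(rT) = (624.88 − 21.6529)·e^0.020008 = 603.2271 × 1.020210 = 615.4183
Market kr 632.92 > fair 615.4183: forward overpriced → cash-and-carry (borrow at r, buy the stock and collect the dividends, short the forward).
Profit at T = |F_mkt − F*| = |632.92 − 615.4183| = kr 17.50 per share

kr 17.50 per share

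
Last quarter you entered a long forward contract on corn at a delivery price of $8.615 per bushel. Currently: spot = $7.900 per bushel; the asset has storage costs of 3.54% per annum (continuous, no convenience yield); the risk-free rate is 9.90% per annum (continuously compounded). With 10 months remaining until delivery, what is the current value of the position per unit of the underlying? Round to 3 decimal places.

$0.204 per bushel

Current fair forward for the remaining 10 months: F = S·e^((r + u)·T), (r + u) = 0.0990 + 0.0354 = 0.1344
F = 7.900 · e^(0.1344 × 10/12) = 7.900 × 1.118513 = 8.8363
Value of long forward = (F − K)·e^(−rT) = (8.8363 − 8.615) · e^(−0.0990·10/12)
= 0.2213 × 0.920811 = 0.204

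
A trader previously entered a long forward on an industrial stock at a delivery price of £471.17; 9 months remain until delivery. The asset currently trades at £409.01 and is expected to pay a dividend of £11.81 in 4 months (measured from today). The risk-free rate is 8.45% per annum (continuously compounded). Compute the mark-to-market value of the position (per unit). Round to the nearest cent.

-£44.71

PV(remaining dividends) I = 11.81·e^(−0.0845·4/12) = 11.4820
Current forward F = (S − I)·e^(rT) = (409.01 − 11.4820)·e^(0.0845·9/12) = 397.5280 × 1.065426 = 423.5367
Value (long) = (F − K)·e^(−rT) = (423.5367 − 471.17) × 0.938591 = -44.7082
Value = -£44.71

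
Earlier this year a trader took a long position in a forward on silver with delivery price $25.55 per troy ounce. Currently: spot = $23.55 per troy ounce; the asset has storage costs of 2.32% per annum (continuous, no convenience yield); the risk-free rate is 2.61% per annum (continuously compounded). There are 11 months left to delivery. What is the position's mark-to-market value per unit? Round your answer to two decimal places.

-$0.89 per troy ounce

Current fair forward for the remaining 11 months: F = S·e^((r + u)·T), (r + u) = 0.0261 + 0.0232 = 0.0493
F = 23.55 · e^(0.0493 × 11/12) = 23.55 × 1.046228 = 24.6387
Value of long forward = (F − K)·e^(−rT) = (24.6387 − 25.55) · e^(−0.0261·11/12)
= -0.9113 × 0.976359 = -0.89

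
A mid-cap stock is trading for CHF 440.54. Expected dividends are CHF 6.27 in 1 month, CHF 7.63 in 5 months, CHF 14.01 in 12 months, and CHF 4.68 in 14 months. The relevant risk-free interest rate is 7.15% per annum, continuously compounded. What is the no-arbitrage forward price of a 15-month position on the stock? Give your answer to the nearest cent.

CHF 447.84

PV(dividends) I = 6.27·e^(−0.0715·1/12) + 7.63·e^(−0.0715·5/12) + 14.01·e^(−0.0715·12/12) + 4.68·e^(−0.0715·14/12)
I = 6.2328 + 7.4060 + 13.0433 + 4.3054 = 30.9875
F = (S − I)·e^(rT) = (440.54 − 30.9875) · e^(0.0715·15/12)
= 409.5525 · e^0.089375 = 409.5525 × 1.093491 = CHF 447.84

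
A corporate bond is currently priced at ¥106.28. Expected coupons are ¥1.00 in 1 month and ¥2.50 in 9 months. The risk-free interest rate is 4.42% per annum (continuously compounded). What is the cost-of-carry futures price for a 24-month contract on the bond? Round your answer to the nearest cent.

¥112.37

PV(coupons) I = 1.00·e^(−0.0442·1/12) + 2.50·e^(−0.0442·9/12)
I = 0.9963 + 2.4185 = 3.4148
F = (S − I)·e^(rT) = (106.28 − 3.4148) · e^(0.0442·24/12)
= 102.8652 · e^0.088400 = 102.8652 × 1.092425 = ¥112.37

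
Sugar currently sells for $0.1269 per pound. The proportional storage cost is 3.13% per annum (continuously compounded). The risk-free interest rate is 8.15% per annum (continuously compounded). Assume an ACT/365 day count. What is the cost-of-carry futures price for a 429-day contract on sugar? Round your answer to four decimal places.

$0.1449 per pound

Net carry = r + u − y = 0.0815 + 0.0313 − 0.0000 = 0.1128
F = S·e^((r+u−y)T) = 0.1269 · e^(0.1128 × 429/365) = 0.1269 · e^0.132579
= 0.1269 × 1.141769 = $0.1449 per pound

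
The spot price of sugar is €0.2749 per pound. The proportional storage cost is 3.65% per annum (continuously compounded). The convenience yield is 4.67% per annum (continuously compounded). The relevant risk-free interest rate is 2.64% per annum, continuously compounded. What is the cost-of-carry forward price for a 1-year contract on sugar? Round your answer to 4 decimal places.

Net carry = r + u − y = 0.0264 + 0.0365 − 0.0467 = 0.0162
F = S·e^((r+u−y)T) = 0.2749 · e^(0.0162 × 1) = 0.2749 · e^0.016200
= 0.2749 × 1.016332 = €0.2794 per pound

€0.2794 per pound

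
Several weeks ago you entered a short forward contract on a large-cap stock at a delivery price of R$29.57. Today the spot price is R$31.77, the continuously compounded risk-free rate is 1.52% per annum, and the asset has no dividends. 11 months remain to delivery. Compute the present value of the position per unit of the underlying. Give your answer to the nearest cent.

Current fair forward for the remaining 11 months: F = S·e^(r·T), r = 0.0152
F = 31.77 · e^(0.0152 × 11/12) = 31.77 × 1.014031 = 32.2158
Value of long forward = (F − K)·e^(−rT) = (32.2158 − 29.57) · e^(−0.0152·11/12)
= 2.6458 × 0.986163 = 2.61
Short position value = −(long value) = -R$2.61

-R$2.61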